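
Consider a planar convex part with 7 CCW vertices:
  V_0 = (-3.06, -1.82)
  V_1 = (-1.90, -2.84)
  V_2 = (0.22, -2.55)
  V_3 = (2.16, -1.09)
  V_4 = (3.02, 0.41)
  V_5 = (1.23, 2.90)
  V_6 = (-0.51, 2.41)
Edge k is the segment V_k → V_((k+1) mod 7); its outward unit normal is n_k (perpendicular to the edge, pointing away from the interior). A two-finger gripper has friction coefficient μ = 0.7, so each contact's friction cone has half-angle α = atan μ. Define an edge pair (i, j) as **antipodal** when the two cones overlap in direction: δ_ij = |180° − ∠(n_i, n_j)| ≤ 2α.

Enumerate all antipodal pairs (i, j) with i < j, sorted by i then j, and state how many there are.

α = atan 0.7 = 34.99°;  2α = 69.98°
n_0 = (-0.6603, -0.7510)
n_1 = (+0.1355, -0.9908)
n_2 = (+0.6013, -0.7990)
n_3 = (+0.8675, -0.4974)
n_4 = (+0.8120, +0.5837)
n_5 = (-0.2711, +0.9626)
n_6 = (-0.8564, +0.5163)
  (0,1): δ = 130.89°  ·
  (0,2): δ = 101.71°  ·
  (0,3): δ = 78.50°  ·
  (0,4): δ = 12.96°  ✓
  (0,5): δ = 57.05°  ✓
  (0,6): δ = 100.24°  ·
  (1,2): δ = 150.82°  ·
  (1,3): δ = 127.62°  ·
  (1,4): δ = 62.08°  ✓
  (1,5): δ = 7.94°  ✓
  (1,6): δ = 51.13°  ✓
  (2,3): δ = 156.79°  ·
  (2,4): δ = 91.25°  ·
  (2,5): δ = 21.24°  ✓
  (2,6): δ = 21.95°  ✓
  (3,4): δ = 114.46°  ·
  (3,5): δ = 44.45°  ✓
  (3,6): δ = 1.26°  ✓
  (4,5): δ = 109.98°  ·
  (4,6): δ = 66.79°  ✓
  (5,6): δ = 136.81°  ·
antipodal pairs: 10

count = 10; pairs: (0,4), (0,5), (1,4), (1,5), (1,6), (2,5), (2,6), (3,5), (3,6), (4,6)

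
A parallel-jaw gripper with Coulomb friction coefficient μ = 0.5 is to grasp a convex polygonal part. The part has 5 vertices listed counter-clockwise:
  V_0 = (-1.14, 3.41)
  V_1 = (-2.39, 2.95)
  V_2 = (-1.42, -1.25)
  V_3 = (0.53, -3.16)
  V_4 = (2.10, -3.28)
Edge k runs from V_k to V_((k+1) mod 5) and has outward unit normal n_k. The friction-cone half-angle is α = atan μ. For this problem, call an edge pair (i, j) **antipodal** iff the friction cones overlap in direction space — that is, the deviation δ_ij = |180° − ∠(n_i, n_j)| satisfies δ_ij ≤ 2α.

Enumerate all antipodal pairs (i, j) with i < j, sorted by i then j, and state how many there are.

α = atan 0.5 = 26.57°;  2α = 53.13°
n_0 = (-0.3454, +0.9385)
n_1 = (-0.9744, -0.2250)
n_2 = (-0.6997, -0.7144)
n_3 = (-0.0762, -0.9971)
n_4 = (+0.9000, +0.4359)
  (0,1): δ = 97.20°  ·
  (0,2): δ = 64.61°  ·
  (0,3): δ = 24.57°  ✓
  (0,4): δ = 95.64°  ·
  (1,2): δ = 147.41°  ·
  (1,3): δ = 107.38°  ·
  (1,4): δ = 12.84°  ✓
  (2,3): δ = 139.96°  ·
  (2,4): δ = 19.75°  ✓
  (3,4): δ = 59.79°  ·
antipodal pairs: 3

count = 3; pairs: (0,3), (1,4), (2,4)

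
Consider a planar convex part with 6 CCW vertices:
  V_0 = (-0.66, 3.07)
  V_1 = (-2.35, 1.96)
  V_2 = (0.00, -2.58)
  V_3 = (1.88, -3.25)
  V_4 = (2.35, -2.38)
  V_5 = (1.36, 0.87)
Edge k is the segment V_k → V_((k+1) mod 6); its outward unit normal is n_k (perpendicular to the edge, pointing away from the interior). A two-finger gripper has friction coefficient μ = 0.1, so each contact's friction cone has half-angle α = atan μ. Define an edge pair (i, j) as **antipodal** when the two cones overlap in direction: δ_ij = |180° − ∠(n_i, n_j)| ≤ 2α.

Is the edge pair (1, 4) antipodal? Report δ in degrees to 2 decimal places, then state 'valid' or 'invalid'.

δ = 10.43°, valid

α = atan 0.1 = 5.71°;  2α = 11.42°
edge 1: e_1 = (+2.35, -4.54);  n_1 = (-0.8881, -0.4597)
edge 4: e_4 = (-0.99, +3.25);  n_4 = (+0.9566, +0.2914)
∠(n_1, n_4) = 169.57°
δ = |180° − 169.57°| = 10.43°
10.43° ≤ 2α = 11.42°  →  valid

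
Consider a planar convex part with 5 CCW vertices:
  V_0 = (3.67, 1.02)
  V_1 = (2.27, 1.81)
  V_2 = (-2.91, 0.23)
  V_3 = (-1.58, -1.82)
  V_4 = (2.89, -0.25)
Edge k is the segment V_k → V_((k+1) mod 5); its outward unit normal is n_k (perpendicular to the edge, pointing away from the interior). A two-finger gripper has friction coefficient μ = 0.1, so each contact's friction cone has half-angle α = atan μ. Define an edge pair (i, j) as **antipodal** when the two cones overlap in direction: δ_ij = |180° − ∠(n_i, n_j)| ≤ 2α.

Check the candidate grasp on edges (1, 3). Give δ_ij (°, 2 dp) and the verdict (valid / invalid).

δ = 2.39°, valid

α = atan 0.1 = 5.71°;  2α = 11.42°
edge 1: e_1 = (-5.18, -1.58);  n_1 = (-0.2917, +0.9565)
edge 3: e_3 = (+4.47, +1.57);  n_3 = (+0.3314, -0.9435)
∠(n_1, n_3) = 177.61°
δ = |180° − 177.61°| = 2.39°
2.39° ≤ 2α = 11.42°  →  valid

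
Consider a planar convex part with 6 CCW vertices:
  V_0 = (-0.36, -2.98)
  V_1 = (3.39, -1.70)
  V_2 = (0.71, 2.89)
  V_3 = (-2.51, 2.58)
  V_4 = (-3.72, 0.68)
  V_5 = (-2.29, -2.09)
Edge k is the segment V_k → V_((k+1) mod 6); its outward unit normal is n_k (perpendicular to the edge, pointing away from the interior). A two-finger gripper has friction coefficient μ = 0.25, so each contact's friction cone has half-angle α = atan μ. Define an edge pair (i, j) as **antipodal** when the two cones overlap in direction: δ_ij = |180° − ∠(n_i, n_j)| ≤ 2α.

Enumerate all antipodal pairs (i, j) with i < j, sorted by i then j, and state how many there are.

α = atan 0.25 = 14.04°;  2α = 28.07°
n_0 = (+0.3230, -0.9464)
n_1 = (+0.8636, +0.5042)
n_2 = (-0.0958, +0.9954)
n_3 = (-0.8435, +0.5372)
n_4 = (-0.8886, -0.4587)
n_5 = (-0.4188, -0.9081)
  (0,1): δ = 78.57°  ·
  (0,2): δ = 13.35°  ✓
  (0,3): δ = 38.66°  ·
  (0,4): δ = 98.46°  ·
  (0,5): δ = 136.40°  ·
  (1,2): δ = 114.78°  ·
  (1,3): δ = 62.77°  ·
  (1,4): δ = 2.97°  ✓
  (1,5): δ = 34.96°  ·
  (2,3): δ = 127.99°  ·
  (2,4): δ = 68.19°  ·
  (2,5): δ = 30.26°  ·
  (3,4): δ = 120.20°  ·
  (3,5): δ = 82.27°  ·
  (4,5): δ = 142.06°  ·
antipodal pairs: 2

count = 2; pairs: (0,2), (1,4)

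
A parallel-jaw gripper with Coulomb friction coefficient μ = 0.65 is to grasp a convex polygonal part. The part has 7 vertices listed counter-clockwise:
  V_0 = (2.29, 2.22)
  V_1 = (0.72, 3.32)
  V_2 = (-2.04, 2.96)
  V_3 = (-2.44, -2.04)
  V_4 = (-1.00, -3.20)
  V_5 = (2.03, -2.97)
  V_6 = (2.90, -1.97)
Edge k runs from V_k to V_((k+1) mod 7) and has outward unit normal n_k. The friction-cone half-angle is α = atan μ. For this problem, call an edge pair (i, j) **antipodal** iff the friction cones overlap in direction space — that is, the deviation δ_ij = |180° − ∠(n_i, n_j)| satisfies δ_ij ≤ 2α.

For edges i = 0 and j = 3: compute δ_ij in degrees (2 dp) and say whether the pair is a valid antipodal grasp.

δ = 3.84°, valid

α = atan 0.65 = 33.02°;  2α = 66.05°
edge 0: e_0 = (-1.57, +1.10);  n_0 = (+0.5738, +0.8190)
edge 3: e_3 = (+1.44, -1.16);  n_3 = (-0.6273, -0.7788)
∠(n_0, n_3) = 176.16°
δ = |180° − 176.16°| = 3.84°
3.84° ≤ 2α = 66.05°  →  valid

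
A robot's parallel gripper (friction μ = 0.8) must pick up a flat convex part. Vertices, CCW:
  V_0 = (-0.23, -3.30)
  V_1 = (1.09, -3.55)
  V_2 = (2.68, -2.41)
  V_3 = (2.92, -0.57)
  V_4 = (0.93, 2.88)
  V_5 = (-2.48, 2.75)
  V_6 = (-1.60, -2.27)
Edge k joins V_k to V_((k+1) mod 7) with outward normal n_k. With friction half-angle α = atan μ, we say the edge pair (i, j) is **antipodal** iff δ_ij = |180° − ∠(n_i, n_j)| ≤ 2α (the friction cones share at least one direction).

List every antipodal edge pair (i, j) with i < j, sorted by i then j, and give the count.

α = atan 0.8 = 38.66°;  2α = 77.32°
n_0 = (-0.1861, -0.9825)
n_1 = (+0.5827, -0.8127)
n_2 = (+0.9916, -0.1293)
n_3 = (+0.8662, +0.4996)
n_4 = (-0.0381, +0.9993)
n_5 = (-0.9850, -0.1727)
n_6 = (-0.6009, -0.7993)
  (0,1): δ = 133.64°  ·
  (0,2): δ = 86.71°  ·
  (0,3): δ = 49.30°  ✓
  (0,4): δ = 12.91°  ✓
  (0,5): δ = 110.67°  ·
  (0,6): δ = 153.79°  ·
  (1,2): δ = 133.07°  ·
  (1,3): δ = 95.66°  ·
  (1,4): δ = 33.46°  ✓
  (1,5): δ = 64.30°  ✓
  (1,6): δ = 107.42°  ·
  (2,3): δ = 142.59°  ·
  (2,4): δ = 80.39°  ·
  (2,5): δ = 17.37°  ✓
  (2,6): δ = 60.49°  ✓
  (3,4): δ = 117.79°  ·
  (3,5): δ = 20.03°  ✓
  (3,6): δ = 23.09°  ✓
  (4,5): δ = 82.24°  ·
  (4,6): δ = 39.12°  ✓
  (5,6): δ = 136.88°  ·
antipodal pairs: 9

count = 9; pairs: (0,3), (0,4), (1,4), (1,5), (2,5), (2,6), (3,5), (3,6), (4,6)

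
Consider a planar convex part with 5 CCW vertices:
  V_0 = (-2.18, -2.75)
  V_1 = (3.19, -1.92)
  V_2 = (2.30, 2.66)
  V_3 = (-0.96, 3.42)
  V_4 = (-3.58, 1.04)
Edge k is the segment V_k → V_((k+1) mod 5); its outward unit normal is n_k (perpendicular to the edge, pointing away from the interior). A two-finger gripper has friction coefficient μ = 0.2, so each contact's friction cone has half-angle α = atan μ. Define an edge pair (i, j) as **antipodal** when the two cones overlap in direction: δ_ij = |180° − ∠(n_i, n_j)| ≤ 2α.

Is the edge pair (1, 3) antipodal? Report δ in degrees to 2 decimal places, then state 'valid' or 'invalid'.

δ = 58.74°, invalid

α = atan 0.2 = 11.31°;  2α = 22.62°
edge 1: e_1 = (-0.89, +4.58);  n_1 = (+0.9816, +0.1908)
edge 3: e_3 = (-2.62, -2.38);  n_3 = (-0.6724, +0.7402)
∠(n_1, n_3) = 121.26°
δ = |180° − 121.26°| = 58.74°
58.74° > 2α = 22.62°  →  invalid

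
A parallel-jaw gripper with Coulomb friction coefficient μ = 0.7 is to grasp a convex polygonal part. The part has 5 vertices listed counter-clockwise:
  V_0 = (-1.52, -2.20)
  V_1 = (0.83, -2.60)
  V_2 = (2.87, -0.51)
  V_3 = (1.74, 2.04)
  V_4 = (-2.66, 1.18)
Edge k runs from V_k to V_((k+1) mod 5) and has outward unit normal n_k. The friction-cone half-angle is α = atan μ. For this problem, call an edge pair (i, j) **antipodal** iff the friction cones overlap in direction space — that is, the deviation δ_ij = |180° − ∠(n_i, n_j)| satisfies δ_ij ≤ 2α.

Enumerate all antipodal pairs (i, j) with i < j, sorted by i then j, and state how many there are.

count = 5; pairs: (0,2), (0,3), (1,3), (1,4), (2,4)

α = atan 0.7 = 34.99°;  2α = 69.98°
n_0 = (-0.1678, -0.9858)
n_1 = (+0.7156, -0.6985)
n_2 = (+0.9143, +0.4051)
n_3 = (-0.1918, +0.9814)
n_4 = (-0.9476, -0.3196)
  (0,1): δ = 124.65°  ·
  (0,2): δ = 56.44°  ✓
  (0,3): δ = 20.72°  ✓
  (0,4): δ = 118.30°  ·
  (1,2): δ = 111.79°  ·
  (1,3): δ = 34.63°  ✓
  (1,4): δ = 62.94°  ✓
  (2,3): δ = 102.84°  ·
  (2,4): δ = 5.26°  ✓
  (3,4): δ = 82.42°  ·
antipodal pairs: 5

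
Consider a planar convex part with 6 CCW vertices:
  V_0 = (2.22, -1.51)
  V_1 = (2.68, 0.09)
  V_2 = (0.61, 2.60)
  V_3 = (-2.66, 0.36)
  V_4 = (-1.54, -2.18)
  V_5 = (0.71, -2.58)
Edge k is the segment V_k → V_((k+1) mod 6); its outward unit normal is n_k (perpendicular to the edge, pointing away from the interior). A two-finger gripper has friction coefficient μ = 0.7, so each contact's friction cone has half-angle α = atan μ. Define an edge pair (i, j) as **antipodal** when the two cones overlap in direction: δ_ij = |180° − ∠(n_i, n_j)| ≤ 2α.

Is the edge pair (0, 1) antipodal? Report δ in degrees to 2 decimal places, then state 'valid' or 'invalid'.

δ = 124.45°, invalid

α = atan 0.7 = 34.99°;  2α = 69.98°
edge 0: e_0 = (+0.46, +1.60);  n_0 = (+0.9611, -0.2763)
edge 1: e_1 = (-2.07, +2.51);  n_1 = (+0.7715, +0.6362)
∠(n_0, n_1) = 55.55°
δ = |180° − 55.55°| = 124.45°
124.45° > 2α = 69.98°  →  invalid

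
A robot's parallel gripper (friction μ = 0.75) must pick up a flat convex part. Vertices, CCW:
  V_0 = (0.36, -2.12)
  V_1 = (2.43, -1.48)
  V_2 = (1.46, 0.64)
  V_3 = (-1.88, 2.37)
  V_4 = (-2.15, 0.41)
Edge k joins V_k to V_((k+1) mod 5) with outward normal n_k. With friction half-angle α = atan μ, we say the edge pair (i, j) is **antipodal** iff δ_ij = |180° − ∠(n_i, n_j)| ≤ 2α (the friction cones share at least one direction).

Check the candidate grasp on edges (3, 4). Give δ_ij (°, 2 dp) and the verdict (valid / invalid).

δ = 127.38°, invalid

α = atan 0.75 = 36.87°;  2α = 73.74°
edge 3: e_3 = (-0.27, -1.96);  n_3 = (-0.9906, +0.1365)
edge 4: e_4 = (+2.51, -2.53);  n_4 = (-0.7099, -0.7043)
∠(n_3, n_4) = 52.62°
δ = |180° − 52.62°| = 127.38°
127.38° > 2α = 73.74°  →  invalid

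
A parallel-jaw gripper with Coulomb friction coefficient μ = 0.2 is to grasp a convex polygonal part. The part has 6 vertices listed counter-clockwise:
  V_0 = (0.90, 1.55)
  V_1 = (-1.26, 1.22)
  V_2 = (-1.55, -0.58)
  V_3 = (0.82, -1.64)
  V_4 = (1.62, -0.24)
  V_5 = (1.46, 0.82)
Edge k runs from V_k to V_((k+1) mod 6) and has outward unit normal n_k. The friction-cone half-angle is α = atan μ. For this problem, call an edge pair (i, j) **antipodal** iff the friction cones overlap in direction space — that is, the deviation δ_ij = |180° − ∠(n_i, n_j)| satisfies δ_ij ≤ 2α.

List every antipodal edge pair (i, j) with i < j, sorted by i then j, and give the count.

α = atan 0.2 = 11.31°;  2α = 22.62°
n_0 = (-0.1510, +0.9885)
n_1 = (-0.9873, +0.1591)
n_2 = (-0.4083, -0.9129)
n_3 = (+0.8682, -0.4961)
n_4 = (+0.9888, +0.1493)
n_5 = (+0.7934, +0.6087)
  (0,1): δ = 107.84°  ·
  (0,2): δ = 32.78°  ·
  (0,3): δ = 51.57°  ·
  (0,4): δ = 89.90°  ·
  (0,5): δ = 118.81°  ·
  (1,2): δ = 104.94°  ·
  (1,3): δ = 20.59°  ✓
  (1,4): δ = 17.74°  ✓
  (1,5): δ = 46.64°  ·
  (2,3): δ = 95.65°  ·
  (2,4): δ = 57.32°  ·
  (2,5): δ = 28.41°  ·
  (3,4): δ = 141.67°  ·
  (3,5): δ = 112.76°  ·
  (4,5): δ = 151.09°  ·
antipodal pairs: 2

count = 2; pairs: (1,3), (1,4)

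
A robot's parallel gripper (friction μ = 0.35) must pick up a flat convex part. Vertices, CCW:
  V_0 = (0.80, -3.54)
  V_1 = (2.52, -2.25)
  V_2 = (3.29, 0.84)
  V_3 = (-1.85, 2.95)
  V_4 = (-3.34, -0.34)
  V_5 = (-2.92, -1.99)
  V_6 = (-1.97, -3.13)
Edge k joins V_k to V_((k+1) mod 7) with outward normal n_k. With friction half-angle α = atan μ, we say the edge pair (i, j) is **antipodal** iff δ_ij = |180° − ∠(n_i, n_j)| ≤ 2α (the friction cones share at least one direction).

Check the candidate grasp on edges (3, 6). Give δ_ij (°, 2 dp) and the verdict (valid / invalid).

δ = 74.05°, invalid

α = atan 0.35 = 19.29°;  2α = 38.58°
edge 3: e_3 = (-1.49, -3.29);  n_3 = (-0.9109, +0.4126)
edge 6: e_6 = (+2.77, -0.41);  n_6 = (-0.1464, -0.9892)
∠(n_3, n_6) = 105.95°
δ = |180° − 105.95°| = 74.05°
74.05° > 2α = 38.58°  →  invalid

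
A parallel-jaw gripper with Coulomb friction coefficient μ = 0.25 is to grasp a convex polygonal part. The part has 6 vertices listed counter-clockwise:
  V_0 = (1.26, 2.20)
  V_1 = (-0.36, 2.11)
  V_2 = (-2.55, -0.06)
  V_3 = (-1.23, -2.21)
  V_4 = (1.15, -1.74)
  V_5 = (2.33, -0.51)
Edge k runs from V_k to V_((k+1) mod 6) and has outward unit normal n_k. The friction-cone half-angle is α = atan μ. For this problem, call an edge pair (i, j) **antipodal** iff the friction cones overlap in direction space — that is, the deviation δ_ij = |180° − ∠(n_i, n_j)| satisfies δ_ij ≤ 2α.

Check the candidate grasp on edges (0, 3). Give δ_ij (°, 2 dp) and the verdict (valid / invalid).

α = atan 0.25 = 14.04°;  2α = 28.07°
edge 0: e_0 = (-1.62, -0.09);  n_0 = (-0.0555, +0.9985)
edge 3: e_3 = (+2.38, +0.47);  n_3 = (+0.1937, -0.9811)
∠(n_0, n_3) = 172.01°
δ = |180° − 172.01°| = 7.99°
7.99° ≤ 2α = 28.07°  →  valid

δ = 7.99°, valid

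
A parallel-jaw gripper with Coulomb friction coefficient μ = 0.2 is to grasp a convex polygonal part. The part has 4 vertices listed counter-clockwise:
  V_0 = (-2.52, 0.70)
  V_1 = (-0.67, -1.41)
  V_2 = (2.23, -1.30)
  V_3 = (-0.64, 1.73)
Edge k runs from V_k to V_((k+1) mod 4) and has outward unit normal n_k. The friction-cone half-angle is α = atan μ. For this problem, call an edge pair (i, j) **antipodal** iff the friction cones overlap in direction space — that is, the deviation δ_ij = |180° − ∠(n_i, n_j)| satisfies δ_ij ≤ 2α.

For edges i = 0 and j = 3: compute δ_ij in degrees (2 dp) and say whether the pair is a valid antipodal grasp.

α = atan 0.2 = 11.31°;  2α = 22.62°
edge 0: e_0 = (+1.85, -2.11);  n_0 = (-0.7519, -0.6593)
edge 3: e_3 = (-1.88, -1.03);  n_3 = (-0.4805, +0.8770)
∠(n_0, n_3) = 102.53°
δ = |180° − 102.53°| = 77.47°
77.47° > 2α = 22.62°  →  invalid

δ = 77.47°, invalid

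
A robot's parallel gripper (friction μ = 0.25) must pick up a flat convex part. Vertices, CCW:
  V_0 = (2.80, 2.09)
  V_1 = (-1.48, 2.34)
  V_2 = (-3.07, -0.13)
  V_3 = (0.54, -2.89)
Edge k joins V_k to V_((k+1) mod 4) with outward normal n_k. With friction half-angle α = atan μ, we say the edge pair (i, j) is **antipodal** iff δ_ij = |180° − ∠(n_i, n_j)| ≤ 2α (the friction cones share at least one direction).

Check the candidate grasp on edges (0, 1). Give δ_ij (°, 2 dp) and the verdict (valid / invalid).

δ = 119.43°, invalid

α = atan 0.25 = 14.04°;  2α = 28.07°
edge 0: e_0 = (-4.28, +0.25);  n_0 = (+0.0583, +0.9983)
edge 1: e_1 = (-1.59, -2.47);  n_1 = (-0.8408, +0.5413)
∠(n_0, n_1) = 60.57°
δ = |180° − 60.57°| = 119.43°
119.43° > 2α = 28.07°  →  invalid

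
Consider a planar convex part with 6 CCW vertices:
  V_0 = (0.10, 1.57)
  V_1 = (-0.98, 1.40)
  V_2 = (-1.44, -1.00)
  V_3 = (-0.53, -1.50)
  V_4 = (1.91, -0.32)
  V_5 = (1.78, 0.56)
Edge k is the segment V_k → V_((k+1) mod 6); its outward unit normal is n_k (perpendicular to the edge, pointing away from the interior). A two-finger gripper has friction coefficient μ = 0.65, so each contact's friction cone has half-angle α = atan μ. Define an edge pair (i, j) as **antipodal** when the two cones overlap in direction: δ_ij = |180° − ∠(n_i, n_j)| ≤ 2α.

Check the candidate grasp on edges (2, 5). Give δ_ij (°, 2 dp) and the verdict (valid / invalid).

α = atan 0.65 = 33.02°;  2α = 66.05°
edge 2: e_2 = (+0.91, -0.50);  n_2 = (-0.4815, -0.8764)
edge 5: e_5 = (-1.68, +1.01);  n_5 = (+0.5152, +0.8570)
∠(n_2, n_5) = 177.77°
δ = |180° − 177.77°| = 2.23°
2.23° ≤ 2α = 66.05°  →  valid

δ = 2.23°, valid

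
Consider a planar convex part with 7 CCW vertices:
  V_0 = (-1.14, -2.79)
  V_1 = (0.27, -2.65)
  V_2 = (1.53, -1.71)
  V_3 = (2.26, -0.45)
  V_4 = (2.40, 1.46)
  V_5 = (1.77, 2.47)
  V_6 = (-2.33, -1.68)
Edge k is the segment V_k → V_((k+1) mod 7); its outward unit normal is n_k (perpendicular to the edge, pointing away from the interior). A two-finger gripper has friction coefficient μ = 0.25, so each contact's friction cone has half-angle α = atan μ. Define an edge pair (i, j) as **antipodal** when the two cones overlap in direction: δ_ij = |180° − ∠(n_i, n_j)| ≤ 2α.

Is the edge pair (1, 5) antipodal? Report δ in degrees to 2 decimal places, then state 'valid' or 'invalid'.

δ = 8.62°, valid

α = atan 0.25 = 14.04°;  2α = 28.07°
edge 1: e_1 = (+1.26, +0.94);  n_1 = (+0.5980, -0.8015)
edge 5: e_5 = (-4.10, -4.15);  n_5 = (-0.7114, +0.7028)
∠(n_1, n_5) = 171.38°
δ = |180° − 171.38°| = 8.62°
8.62° ≤ 2α = 28.07°  →  valid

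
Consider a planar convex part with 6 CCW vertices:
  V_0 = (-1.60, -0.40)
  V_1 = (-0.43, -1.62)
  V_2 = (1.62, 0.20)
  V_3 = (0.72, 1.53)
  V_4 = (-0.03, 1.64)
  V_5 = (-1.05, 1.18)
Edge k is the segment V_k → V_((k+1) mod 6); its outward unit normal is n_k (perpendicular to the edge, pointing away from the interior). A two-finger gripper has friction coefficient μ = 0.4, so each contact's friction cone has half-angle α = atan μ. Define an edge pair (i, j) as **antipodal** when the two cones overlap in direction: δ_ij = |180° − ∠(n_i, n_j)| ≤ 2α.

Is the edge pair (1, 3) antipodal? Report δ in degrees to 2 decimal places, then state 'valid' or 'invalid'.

α = atan 0.4 = 21.80°;  2α = 43.60°
edge 1: e_1 = (+2.05, +1.82);  n_1 = (+0.6639, -0.7478)
edge 3: e_3 = (-0.75, +0.11);  n_3 = (+0.1451, +0.9894)
∠(n_1, n_3) = 130.06°
δ = |180° − 130.06°| = 49.94°
49.94° > 2α = 43.60°  →  invalid

δ = 49.94°, invalid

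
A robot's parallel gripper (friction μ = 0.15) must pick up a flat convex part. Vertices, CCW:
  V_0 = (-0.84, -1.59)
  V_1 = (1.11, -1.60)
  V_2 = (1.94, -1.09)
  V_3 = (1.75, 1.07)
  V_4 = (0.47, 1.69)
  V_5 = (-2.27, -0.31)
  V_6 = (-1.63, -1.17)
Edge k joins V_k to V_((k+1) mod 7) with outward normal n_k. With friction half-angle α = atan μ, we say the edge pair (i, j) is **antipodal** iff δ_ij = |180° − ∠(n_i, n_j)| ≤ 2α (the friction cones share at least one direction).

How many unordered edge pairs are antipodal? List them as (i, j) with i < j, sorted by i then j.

α = atan 0.15 = 8.53°;  2α = 17.06°
n_0 = (-0.0051, -1.0000)
n_1 = (+0.5235, -0.8520)
n_2 = (+0.9962, +0.0876)
n_3 = (+0.4359, +0.9000)
n_4 = (-0.5896, +0.8077)
n_5 = (-0.8022, -0.5970)
n_6 = (-0.4694, -0.8830)
  (0,1): δ = 148.14°  ·
  (0,2): δ = 84.68°  ·
  (0,3): δ = 25.55°  ·
  (0,4): δ = 36.42°  ·
  (0,5): δ = 126.95°  ·
  (0,6): δ = 152.30°  ·
  (1,2): δ = 116.54°  ·
  (1,3): δ = 57.41°  ·
  (1,4): δ = 4.56°  ✓
  (1,5): δ = 95.09°  ·
  (1,6): δ = 120.43°  ·
  (2,3): δ = 120.87°  ·
  (2,4): δ = 58.90°  ·
  (2,5): δ = 31.63°  ·
  (2,6): δ = 56.98°  ·
  (3,4): δ = 118.03°  ·
  (3,5): δ = 27.50°  ·
  (3,6): δ = 2.15°  ✓
  (4,5): δ = 89.47°  ·
  (4,6): δ = 64.12°  ·
  (5,6): δ = 154.65°  ·
antipodal pairs: 2

count = 2; pairs: (1,4), (3,6)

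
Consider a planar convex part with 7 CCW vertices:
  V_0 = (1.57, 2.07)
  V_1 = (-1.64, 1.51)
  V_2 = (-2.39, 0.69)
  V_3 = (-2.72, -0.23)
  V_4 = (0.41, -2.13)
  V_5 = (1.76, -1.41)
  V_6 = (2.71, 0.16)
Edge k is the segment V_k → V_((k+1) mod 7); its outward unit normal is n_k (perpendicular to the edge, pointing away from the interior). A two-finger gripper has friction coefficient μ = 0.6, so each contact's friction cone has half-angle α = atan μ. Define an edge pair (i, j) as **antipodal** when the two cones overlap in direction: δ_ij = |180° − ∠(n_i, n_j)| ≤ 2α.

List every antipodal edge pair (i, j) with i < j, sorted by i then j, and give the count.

count = 9; pairs: (0,3), (0,4), (0,5), (1,4), (1,5), (2,4), (2,5), (2,6), (3,6)

α = atan 0.6 = 30.96°;  2α = 61.93°
n_0 = (-0.1719, +0.9851)
n_1 = (-0.7379, +0.6749)
n_2 = (-0.9413, +0.3376)
n_3 = (-0.5189, -0.8548)
n_4 = (+0.4706, -0.8824)
n_5 = (+0.8556, -0.5177)
n_6 = (+0.8587, +0.5125)
  (0,1): δ = 142.34°  ·
  (0,2): δ = 119.63°  ·
  (0,3): δ = 41.15°  ✓
  (0,4): δ = 18.18°  ✓
  (0,5): δ = 48.93°  ✓
  (0,6): δ = 110.94°  ·
  (1,2): δ = 157.29°  ·
  (1,3): δ = 78.81°  ·
  (1,4): δ = 19.48°  ✓
  (1,5): δ = 11.27°  ✓
  (1,6): δ = 73.28°  ·
  (2,3): δ = 101.53°  ·
  (2,4): δ = 42.19°  ✓
  (2,5): δ = 11.45°  ✓
  (2,6): δ = 50.56°  ✓
  (3,4): δ = 120.67°  ·
  (3,5): δ = 89.92°  ·
  (3,6): δ = 27.91°  ✓
  (4,5): δ = 149.25°  ·
  (4,6): δ = 87.24°  ·
  (5,6): δ = 117.99°  ·
antipodal pairs: 9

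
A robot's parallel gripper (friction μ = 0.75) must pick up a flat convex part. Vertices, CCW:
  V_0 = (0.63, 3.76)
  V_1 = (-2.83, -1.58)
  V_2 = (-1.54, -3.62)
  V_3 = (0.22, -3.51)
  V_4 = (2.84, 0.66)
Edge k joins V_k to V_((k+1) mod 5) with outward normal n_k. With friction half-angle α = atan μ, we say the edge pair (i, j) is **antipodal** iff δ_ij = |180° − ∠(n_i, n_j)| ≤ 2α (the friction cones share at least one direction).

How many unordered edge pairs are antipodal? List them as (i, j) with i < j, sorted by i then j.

count = 6; pairs: (0,2), (0,3), (0,4), (1,3), (1,4), (2,4)

α = atan 0.75 = 36.87°;  2α = 73.74°
n_0 = (-0.8392, +0.5438)
n_1 = (-0.8452, -0.5345)
n_2 = (+0.0624, -0.9981)
n_3 = (+0.8467, -0.5320)
n_4 = (+0.8143, +0.5805)
  (0,1): δ = 114.75°  ·
  (0,2): δ = 53.48°  ✓
  (0,3): δ = 0.80°  ✓
  (0,4): δ = 68.43°  ✓
  (1,2): δ = 118.73°  ·
  (1,3): δ = 64.45°  ✓
  (1,4): δ = 3.18°  ✓
  (2,3): δ = 125.72°  ·
  (2,4): δ = 58.09°  ✓
  (3,4): δ = 112.37°  ·
antipodal pairs: 6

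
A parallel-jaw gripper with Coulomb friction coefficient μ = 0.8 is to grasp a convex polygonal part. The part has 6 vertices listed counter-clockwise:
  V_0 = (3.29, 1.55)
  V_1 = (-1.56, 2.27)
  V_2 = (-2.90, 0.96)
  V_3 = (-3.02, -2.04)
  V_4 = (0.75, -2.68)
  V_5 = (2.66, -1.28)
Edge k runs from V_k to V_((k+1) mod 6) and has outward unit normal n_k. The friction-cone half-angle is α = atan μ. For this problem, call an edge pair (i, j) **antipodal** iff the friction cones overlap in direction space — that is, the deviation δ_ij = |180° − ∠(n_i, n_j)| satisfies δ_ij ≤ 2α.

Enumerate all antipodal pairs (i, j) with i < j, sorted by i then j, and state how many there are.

α = atan 0.8 = 38.66°;  2α = 77.32°
n_0 = (+0.1468, +0.9892)
n_1 = (-0.6991, +0.7151)
n_2 = (-0.9992, +0.0400)
n_3 = (-0.1674, -0.9859)
n_4 = (+0.5912, -0.8065)
n_5 = (+0.9761, -0.2173)
  (0,1): δ = 127.20°  ·
  (0,2): δ = 83.85°  ·
  (0,3): δ = 1.19°  ✓
  (0,4): δ = 44.68°  ✓
  (0,5): δ = 85.89°  ·
  (1,2): δ = 136.64°  ·
  (1,3): δ = 53.99°  ✓
  (1,4): δ = 8.11°  ✓
  (1,5): δ = 33.10°  ✓
  (2,3): δ = 97.34°  ·
  (2,4): δ = 51.47°  ✓
  (2,5): δ = 10.26°  ✓
  (3,4): δ = 134.12°  ·
  (3,5): δ = 92.92°  ·
  (4,5): δ = 138.79°  ·
antipodal pairs: 7

count = 7; pairs: (0,3), (0,4), (1,3), (1,4), (1,5), (2,4), (2,5)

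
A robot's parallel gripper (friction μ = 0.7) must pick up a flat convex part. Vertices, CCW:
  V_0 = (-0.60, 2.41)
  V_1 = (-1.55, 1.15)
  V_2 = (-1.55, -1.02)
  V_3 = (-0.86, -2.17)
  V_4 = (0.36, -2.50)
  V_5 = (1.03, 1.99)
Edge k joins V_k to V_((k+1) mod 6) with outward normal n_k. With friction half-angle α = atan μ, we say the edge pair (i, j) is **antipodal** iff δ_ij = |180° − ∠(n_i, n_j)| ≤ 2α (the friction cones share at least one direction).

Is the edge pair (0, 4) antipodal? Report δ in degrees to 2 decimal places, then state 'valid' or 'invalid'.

α = atan 0.7 = 34.99°;  2α = 69.98°
edge 0: e_0 = (-0.95, -1.26);  n_0 = (-0.7985, +0.6020)
edge 4: e_4 = (+0.67, +4.49);  n_4 = (+0.9890, -0.1476)
∠(n_0, n_4) = 151.47°
δ = |180° − 151.47°| = 28.53°
28.53° ≤ 2α = 69.98°  →  valid

δ = 28.53°, valid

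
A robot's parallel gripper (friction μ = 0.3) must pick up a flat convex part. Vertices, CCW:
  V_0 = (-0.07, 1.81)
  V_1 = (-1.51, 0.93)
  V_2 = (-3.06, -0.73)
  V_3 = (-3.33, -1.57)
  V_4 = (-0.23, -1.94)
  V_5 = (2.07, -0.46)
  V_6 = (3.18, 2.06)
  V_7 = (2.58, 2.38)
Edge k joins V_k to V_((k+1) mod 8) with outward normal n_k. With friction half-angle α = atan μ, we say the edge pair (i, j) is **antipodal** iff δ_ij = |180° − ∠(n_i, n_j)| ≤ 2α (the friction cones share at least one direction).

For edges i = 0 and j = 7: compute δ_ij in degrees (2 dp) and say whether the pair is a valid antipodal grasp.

δ = 160.71°, invalid

α = atan 0.3 = 16.70°;  2α = 33.40°
edge 0: e_0 = (-1.44, -0.88);  n_0 = (-0.5215, +0.8533)
edge 7: e_7 = (-2.65, -0.57);  n_7 = (-0.2103, +0.9776)
∠(n_0, n_7) = 19.29°
δ = |180° − 19.29°| = 160.71°
160.71° > 2α = 33.40°  →  invalid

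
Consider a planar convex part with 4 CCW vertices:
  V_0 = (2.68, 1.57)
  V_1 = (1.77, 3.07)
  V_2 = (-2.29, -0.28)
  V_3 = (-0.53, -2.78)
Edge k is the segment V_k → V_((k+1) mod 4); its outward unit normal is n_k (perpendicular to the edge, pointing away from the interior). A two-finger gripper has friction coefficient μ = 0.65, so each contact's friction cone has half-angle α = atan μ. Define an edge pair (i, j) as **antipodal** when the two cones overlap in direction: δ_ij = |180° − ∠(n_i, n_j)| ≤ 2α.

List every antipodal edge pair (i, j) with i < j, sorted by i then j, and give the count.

α = atan 0.65 = 33.02°;  2α = 66.05°
n_0 = (+0.8550, +0.5187)
n_1 = (-0.6364, +0.7713)
n_2 = (-0.8177, -0.5757)
n_3 = (+0.8046, -0.5938)
  (0,1): δ = 81.72°  ·
  (0,2): δ = 3.90°  ✓
  (0,3): δ = 112.33°  ·
  (1,2): δ = 94.38°  ·
  (1,3): δ = 14.05°  ✓
  (2,3): δ = 71.57°  ·
antipodal pairs: 2

count = 2; pairs: (0,2), (1,3)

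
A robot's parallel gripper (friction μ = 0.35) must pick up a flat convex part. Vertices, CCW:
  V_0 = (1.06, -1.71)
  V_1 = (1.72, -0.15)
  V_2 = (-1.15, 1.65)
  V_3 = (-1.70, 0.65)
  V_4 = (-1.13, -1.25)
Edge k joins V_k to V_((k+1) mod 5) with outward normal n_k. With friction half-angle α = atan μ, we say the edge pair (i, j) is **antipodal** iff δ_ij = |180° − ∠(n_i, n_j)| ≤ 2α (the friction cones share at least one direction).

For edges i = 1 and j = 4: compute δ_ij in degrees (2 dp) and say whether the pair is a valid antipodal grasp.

α = atan 0.35 = 19.29°;  2α = 38.58°
edge 1: e_1 = (-2.87, +1.80);  n_1 = (+0.5313, +0.8472)
edge 4: e_4 = (+2.19, -0.46);  n_4 = (-0.2056, -0.9786)
∠(n_1, n_4) = 159.77°
δ = |180° − 159.77°| = 20.23°
20.23° ≤ 2α = 38.58°  →  valid

δ = 20.23°, valid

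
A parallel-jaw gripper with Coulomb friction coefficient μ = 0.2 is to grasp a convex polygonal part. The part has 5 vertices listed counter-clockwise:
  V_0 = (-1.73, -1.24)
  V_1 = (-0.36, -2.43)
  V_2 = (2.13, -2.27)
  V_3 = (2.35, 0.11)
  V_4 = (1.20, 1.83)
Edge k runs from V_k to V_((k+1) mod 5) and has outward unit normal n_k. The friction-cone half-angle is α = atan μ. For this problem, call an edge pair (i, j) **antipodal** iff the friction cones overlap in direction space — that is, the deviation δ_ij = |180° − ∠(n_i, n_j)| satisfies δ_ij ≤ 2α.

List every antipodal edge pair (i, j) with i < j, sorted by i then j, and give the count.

count = 1; pairs: (0,3)

α = atan 0.2 = 11.31°;  2α = 22.62°
n_0 = (-0.6558, -0.7550)
n_1 = (+0.0641, -0.9979)
n_2 = (+0.9958, -0.0920)
n_3 = (+0.8313, +0.5558)
n_4 = (-0.7234, +0.6904)
  (0,1): δ = 135.35°  ·
  (0,2): δ = 54.30°  ·
  (0,3): δ = 15.26°  ✓
  (0,4): δ = 87.31°  ·
  (1,2): δ = 98.96°  ·
  (1,3): δ = 59.91°  ·
  (1,4): δ = 42.66°  ·
  (2,3): δ = 140.95°  ·
  (2,4): δ = 38.38°  ·
  (3,4): δ = 77.43°  ·
antipodal pairs: 1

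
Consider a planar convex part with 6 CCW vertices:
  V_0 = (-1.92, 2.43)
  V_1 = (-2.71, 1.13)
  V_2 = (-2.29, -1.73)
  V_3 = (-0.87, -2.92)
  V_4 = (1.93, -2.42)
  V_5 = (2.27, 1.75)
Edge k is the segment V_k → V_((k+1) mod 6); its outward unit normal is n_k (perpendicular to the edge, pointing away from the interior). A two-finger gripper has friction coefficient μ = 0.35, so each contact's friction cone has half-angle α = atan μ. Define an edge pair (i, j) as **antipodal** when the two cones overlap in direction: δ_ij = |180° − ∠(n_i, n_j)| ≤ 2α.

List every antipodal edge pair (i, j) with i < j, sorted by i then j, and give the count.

α = atan 0.35 = 19.29°;  2α = 38.58°
n_0 = (-0.8546, +0.5193)
n_1 = (-0.9894, -0.1453)
n_2 = (-0.6423, -0.7664)
n_3 = (+0.1758, -0.9844)
n_4 = (+0.9967, -0.0813)
n_5 = (+0.1602, +0.9871)
  (0,1): δ = 140.36°  ·
  (0,2): δ = 98.68°  ·
  (0,3): δ = 48.59°  ·
  (0,4): δ = 26.63°  ✓
  (0,5): δ = 112.07°  ·
  (1,2): δ = 138.32°  ·
  (1,3): δ = 88.23°  ·
  (1,4): δ = 13.02°  ✓
  (1,5): δ = 72.43°  ·
  (2,3): δ = 129.91°  ·
  (2,4): δ = 54.70°  ·
  (2,5): δ = 30.75°  ✓
  (3,4): δ = 104.79°  ·
  (3,5): δ = 19.34°  ✓
  (4,5): δ = 94.56°  ·
antipodal pairs: 4

count = 4; pairs: (0,4), (1,4), (2,5), (3,5)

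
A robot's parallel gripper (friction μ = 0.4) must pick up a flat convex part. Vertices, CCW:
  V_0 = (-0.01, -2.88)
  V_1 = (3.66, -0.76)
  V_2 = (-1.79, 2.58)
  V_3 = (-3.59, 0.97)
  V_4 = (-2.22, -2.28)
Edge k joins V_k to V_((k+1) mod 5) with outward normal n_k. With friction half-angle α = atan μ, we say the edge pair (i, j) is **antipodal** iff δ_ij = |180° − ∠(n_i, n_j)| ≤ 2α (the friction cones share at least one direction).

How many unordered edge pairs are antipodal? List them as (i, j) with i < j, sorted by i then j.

α = atan 0.4 = 21.80°;  2α = 43.60°
n_0 = (+0.5002, -0.8659)
n_1 = (+0.5225, +0.8526)
n_2 = (-0.6667, +0.7453)
n_3 = (-0.9215, -0.3884)
n_4 = (-0.2620, -0.9651)
  (0,1): δ = 61.51°  ·
  (0,2): δ = 11.80°  ✓
  (0,3): δ = 82.84°  ·
  (0,4): δ = 134.80°  ·
  (1,2): δ = 106.69°  ·
  (1,3): δ = 35.64°  ✓
  (1,4): δ = 16.31°  ✓
  (2,3): δ = 108.95°  ·
  (2,4): δ = 57.00°  ·
  (3,4): δ = 128.05°  ·
antipodal pairs: 3

count = 3; pairs: (0,2), (1,3), (1,4)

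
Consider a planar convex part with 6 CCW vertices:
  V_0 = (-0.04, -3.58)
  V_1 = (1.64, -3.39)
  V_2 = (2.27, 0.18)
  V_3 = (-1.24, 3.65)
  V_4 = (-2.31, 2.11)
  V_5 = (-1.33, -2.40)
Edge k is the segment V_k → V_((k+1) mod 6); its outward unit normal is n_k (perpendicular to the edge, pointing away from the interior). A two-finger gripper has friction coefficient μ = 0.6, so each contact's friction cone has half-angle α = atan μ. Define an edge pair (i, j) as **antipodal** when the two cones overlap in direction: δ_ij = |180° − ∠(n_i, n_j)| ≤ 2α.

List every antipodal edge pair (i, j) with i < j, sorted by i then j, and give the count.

count = 7; pairs: (0,2), (0,3), (1,3), (1,4), (1,5), (2,4), (2,5)

α = atan 0.6 = 30.96°;  2α = 61.93°
n_0 = (+0.1124, -0.9937)
n_1 = (+0.9848, -0.1738)
n_2 = (+0.7030, +0.7111)
n_3 = (-0.8212, +0.5706)
n_4 = (-0.9772, -0.2123)
n_5 = (-0.6749, -0.7379)
  (0,1): δ = 106.46°  ·
  (0,2): δ = 51.12°  ✓
  (0,3): δ = 48.76°  ✓
  (0,4): δ = 95.81°  ·
  (0,5): δ = 131.10°  ·
  (1,2): δ = 124.66°  ·
  (1,3): δ = 24.78°  ✓
  (1,4): δ = 22.27°  ✓
  (1,5): δ = 57.56°  ✓
  (2,3): δ = 80.12°  ·
  (2,4): δ = 33.07°  ✓
  (2,5): δ = 2.22°  ✓
  (3,4): δ = 132.95°  ·
  (3,5): δ = 97.66°  ·
  (4,5): δ = 144.71°  ·
antipodal pairs: 7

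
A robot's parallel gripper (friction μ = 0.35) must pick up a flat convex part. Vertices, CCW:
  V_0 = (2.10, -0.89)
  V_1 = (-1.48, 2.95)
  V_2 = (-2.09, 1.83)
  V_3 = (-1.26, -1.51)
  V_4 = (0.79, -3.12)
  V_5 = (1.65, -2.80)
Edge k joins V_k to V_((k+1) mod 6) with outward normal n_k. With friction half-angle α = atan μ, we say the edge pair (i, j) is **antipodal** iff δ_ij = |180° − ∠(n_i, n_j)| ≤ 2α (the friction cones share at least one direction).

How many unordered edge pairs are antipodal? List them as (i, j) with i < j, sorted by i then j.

count = 4; pairs: (0,2), (0,3), (1,5), (2,5)

α = atan 0.35 = 19.29°;  2α = 38.58°
n_0 = (+0.7314, +0.6819)
n_1 = (-0.8782, +0.4783)
n_2 = (-0.9705, -0.2412)
n_3 = (-0.6177, -0.7865)
n_4 = (+0.3487, -0.9372)
n_5 = (+0.9734, -0.2293)
  (0,1): δ = 71.57°  ·
  (0,2): δ = 29.04°  ✓
  (0,3): δ = 8.86°  ✓
  (0,4): δ = 67.42°  ·
  (0,5): δ = 123.75°  ·
  (1,2): δ = 137.47°  ·
  (1,3): δ = 99.57°  ·
  (1,4): δ = 41.02°  ·
  (1,5): δ = 15.32°  ✓
  (2,3): δ = 142.10°  ·
  (2,4): δ = 83.55°  ·
  (2,5): δ = 27.21°  ✓
  (3,4): δ = 121.45°  ·
  (3,5): δ = 65.11°  ·
  (4,5): δ = 123.67°  ·
antipodal pairs: 4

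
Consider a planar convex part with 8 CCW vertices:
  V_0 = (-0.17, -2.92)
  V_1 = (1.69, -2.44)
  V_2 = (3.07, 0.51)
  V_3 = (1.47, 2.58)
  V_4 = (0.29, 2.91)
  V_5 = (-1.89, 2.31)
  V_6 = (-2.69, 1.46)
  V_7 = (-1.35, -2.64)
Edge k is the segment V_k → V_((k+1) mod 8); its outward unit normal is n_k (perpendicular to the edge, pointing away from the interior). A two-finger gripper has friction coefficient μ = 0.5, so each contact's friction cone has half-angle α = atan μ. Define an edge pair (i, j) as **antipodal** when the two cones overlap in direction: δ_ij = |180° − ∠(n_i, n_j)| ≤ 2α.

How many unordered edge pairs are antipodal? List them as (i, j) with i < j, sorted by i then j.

count = 10; pairs: (0,3), (0,4), (0,5), (1,4), (1,5), (1,6), (2,6), (2,7), (3,7), (4,7)

α = atan 0.5 = 26.57°;  2α = 53.13°
n_0 = (+0.2499, -0.9683)
n_1 = (+0.9058, -0.4237)
n_2 = (+0.7912, +0.6116)
n_3 = (+0.2693, +0.9630)
n_4 = (-0.2654, +0.9641)
n_5 = (-0.7282, +0.6854)
n_6 = (-0.9505, -0.3107)
n_7 = (-0.2309, -0.9730)
  (0,1): δ = 129.54°  ·
  (0,2): δ = 66.77°  ·
  (0,3): δ = 30.09°  ✓
  (0,4): δ = 0.92°  ✓
  (0,5): δ = 32.27°  ✓
  (0,6): δ = 93.63°  ·
  (0,7): δ = 152.18°  ·
  (1,2): δ = 117.23°  ·
  (1,3): δ = 80.55°  ·
  (1,4): δ = 49.54°  ✓
  (1,5): δ = 18.19°  ✓
  (1,6): δ = 43.17°  ✓
  (1,7): δ = 101.72°  ·
  (2,3): δ = 143.33°  ·
  (2,4): δ = 112.31°  ·
  (2,5): δ = 80.97°  ·
  (2,6): δ = 19.60°  ✓
  (2,7): δ = 38.95°  ✓
  (3,4): δ = 148.99°  ·
  (3,5): δ = 117.64°  ·
  (3,6): δ = 56.28°  ·
  (3,7): δ = 2.28°  ✓
  (4,5): δ = 148.65°  ·
  (4,6): δ = 87.29°  ·
  (4,7): δ = 28.74°  ✓
  (5,6): δ = 118.64°  ·
  (5,7): δ = 60.08°  ·
  (6,7): δ = 121.45°  ·
antipodal pairs: 10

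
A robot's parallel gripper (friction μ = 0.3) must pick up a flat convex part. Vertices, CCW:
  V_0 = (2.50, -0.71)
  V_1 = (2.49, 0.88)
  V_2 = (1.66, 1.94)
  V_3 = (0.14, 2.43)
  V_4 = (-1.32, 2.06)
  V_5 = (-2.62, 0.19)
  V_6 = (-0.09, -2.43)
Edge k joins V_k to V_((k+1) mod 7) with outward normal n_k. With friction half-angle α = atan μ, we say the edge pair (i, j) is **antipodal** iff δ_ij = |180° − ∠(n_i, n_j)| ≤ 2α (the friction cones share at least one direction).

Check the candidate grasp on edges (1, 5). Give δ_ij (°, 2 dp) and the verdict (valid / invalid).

α = atan 0.3 = 16.70°;  2α = 33.40°
edge 1: e_1 = (-0.83, +1.06);  n_1 = (+0.7873, +0.6165)
edge 5: e_5 = (+2.53, -2.62);  n_5 = (-0.7194, -0.6946)
∠(n_1, n_5) = 174.06°
δ = |180° − 174.06°| = 5.94°
5.94° ≤ 2α = 33.40°  →  valid

δ = 5.94°, valid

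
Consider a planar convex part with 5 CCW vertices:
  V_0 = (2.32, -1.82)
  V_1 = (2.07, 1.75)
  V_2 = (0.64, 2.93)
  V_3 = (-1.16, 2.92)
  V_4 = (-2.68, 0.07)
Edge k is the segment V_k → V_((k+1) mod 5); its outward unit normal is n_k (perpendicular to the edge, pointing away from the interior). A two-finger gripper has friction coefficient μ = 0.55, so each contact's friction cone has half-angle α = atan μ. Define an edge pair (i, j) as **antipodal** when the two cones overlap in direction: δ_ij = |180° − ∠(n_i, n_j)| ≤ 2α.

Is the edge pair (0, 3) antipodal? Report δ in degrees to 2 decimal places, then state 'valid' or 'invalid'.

α = atan 0.55 = 28.81°;  2α = 57.62°
edge 0: e_0 = (-0.25, +3.57);  n_0 = (+0.9976, +0.0699)
edge 3: e_3 = (-1.52, -2.85);  n_3 = (-0.8824, +0.4706)
∠(n_0, n_3) = 147.92°
δ = |180° − 147.92°| = 32.08°
32.08° ≤ 2α = 57.62°  →  valid

δ = 32.08°, valid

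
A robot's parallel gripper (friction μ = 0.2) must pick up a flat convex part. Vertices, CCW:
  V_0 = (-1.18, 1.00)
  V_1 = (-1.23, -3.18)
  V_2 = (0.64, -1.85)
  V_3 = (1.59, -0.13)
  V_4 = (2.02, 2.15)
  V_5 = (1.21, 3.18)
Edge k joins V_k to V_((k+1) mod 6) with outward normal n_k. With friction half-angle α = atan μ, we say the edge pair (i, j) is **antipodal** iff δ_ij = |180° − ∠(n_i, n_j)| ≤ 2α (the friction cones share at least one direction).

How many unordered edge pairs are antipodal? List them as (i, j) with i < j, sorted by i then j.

α = atan 0.2 = 11.31°;  2α = 22.62°
n_0 = (-0.9999, +0.0120)
n_1 = (+0.5796, -0.8149)
n_2 = (+0.8754, -0.4835)
n_3 = (+0.9827, -0.1853)
n_4 = (+0.7861, +0.6182)
n_5 = (-0.6739, +0.7388)
  (0,1): δ = 53.89°  ·
  (0,2): δ = 28.23°  ·
  (0,3): δ = 10.00°  ✓
  (0,4): δ = 38.87°  ·
  (0,5): δ = 133.05°  ·
  (1,2): δ = 154.33°  ·
  (1,3): δ = 136.10°  ·
  (1,4): δ = 87.24°  ·
  (1,5): δ = 6.95°  ✓
  (2,3): δ = 161.77°  ·
  (2,4): δ = 112.91°  ·
  (2,5): δ = 18.72°  ✓
  (3,4): δ = 131.14°  ·
  (3,5): δ = 36.95°  ·
  (4,5): δ = 85.81°  ·
antipodal pairs: 3

count = 3; pairs: (0,3), (1,5), (2,5)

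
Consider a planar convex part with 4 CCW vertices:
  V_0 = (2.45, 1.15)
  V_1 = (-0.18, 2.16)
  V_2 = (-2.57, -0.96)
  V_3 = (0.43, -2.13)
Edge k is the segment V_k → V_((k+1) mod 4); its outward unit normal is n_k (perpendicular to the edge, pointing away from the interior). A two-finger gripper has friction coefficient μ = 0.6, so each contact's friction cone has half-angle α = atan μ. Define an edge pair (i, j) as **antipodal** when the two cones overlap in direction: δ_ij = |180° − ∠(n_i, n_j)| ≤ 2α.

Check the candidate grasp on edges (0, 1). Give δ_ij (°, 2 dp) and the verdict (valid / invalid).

δ = 106.44°, invalid

α = atan 0.6 = 30.96°;  2α = 61.93°
edge 0: e_0 = (-2.63, +1.01);  n_0 = (+0.3585, +0.9335)
edge 1: e_1 = (-2.39, -3.12);  n_1 = (-0.7939, +0.6081)
∠(n_0, n_1) = 73.56°
δ = |180° − 73.56°| = 106.44°
106.44° > 2α = 61.93°  →  invalid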